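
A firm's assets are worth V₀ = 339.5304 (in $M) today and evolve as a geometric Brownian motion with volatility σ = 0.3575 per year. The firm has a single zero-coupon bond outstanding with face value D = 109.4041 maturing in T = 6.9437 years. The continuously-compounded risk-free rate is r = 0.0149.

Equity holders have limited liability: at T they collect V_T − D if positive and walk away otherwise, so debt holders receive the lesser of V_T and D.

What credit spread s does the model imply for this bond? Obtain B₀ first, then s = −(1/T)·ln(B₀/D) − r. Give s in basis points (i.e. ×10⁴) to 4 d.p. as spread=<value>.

d₁ = [ln(V₀/D) + (r + σ²/2)T] / (σ√T)
   = [ln(339.5304/109.4041) + (0.0149 + 0.5·0.3575²)·6.9437] / (0.3575·√6.9437)
   = [1.132515 + 0.547185] / 0.942045 = 1.783037
d₂ = d₁ − σ√T = 1.783037 − 0.942045 = 0.840992
N(d₁) = 0.962710,  N(d₂) = 0.799824,  e^(−rT) = 0.901711
E₀ = V₀·N(d₁) − D·e^(−rT)·N(d₂)
   = 339.5304·0.962710 − 109.4041·0.901711·0.799824 = 247.965929
B₀ = V₀ − E₀ = 339.5304 − 247.965929 = 91.564471
spread = −(1/T)·ln(B₀/D) − r = −(1/6.9437)·ln(91.564471/109.4041) − 0.0149 = 0.01073547
in basis points: 0.01073547 × 10⁴ = 107.3547 bp

spread=107.3547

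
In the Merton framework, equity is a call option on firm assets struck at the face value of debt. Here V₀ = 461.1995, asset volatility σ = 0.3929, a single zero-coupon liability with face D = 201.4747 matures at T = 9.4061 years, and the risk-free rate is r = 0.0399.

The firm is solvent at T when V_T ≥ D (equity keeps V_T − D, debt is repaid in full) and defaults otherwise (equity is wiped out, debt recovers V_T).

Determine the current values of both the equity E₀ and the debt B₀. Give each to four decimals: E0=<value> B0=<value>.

E0=345.4516 B0=115.7479

d₁ = [ln(V₀/D) + (r + σ²/2)T] / (σ√T)
   = [ln(461.1995/201.4747) + (0.0399 + 0.5·0.3929²)·9.4061] / (0.3929·√9.4061)
   = [0.828167 + 1.101315] / 1.204999 = 1.601231
d₂ = d₁ − σ√T = 1.601231 − 1.204999 = 0.396231
N(d₁) = 0.945337,  N(d₂) = 0.654033,  e^(−rT) = 0.687081
E₀ = V₀·N(d₁) − D·e^(−rT)·N(d₂)
   = 461.1995·0.945337 − 201.4747·0.687081·0.654033 = 345.451624
B₀ = V₀ − E₀ = 461.1995 − 345.451624 = 115.747876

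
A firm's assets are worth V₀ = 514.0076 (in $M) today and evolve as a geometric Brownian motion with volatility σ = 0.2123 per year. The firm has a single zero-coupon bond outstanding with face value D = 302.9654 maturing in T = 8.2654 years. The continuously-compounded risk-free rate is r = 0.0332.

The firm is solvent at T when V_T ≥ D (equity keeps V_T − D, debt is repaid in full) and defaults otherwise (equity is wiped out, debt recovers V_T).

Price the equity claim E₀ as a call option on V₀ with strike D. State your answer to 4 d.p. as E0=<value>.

d₁ = [ln(V₀/D) + (r + σ²/2)T] / (σ√T)
   = [ln(514.0076/302.9654) + (0.0332 + 0.5·0.2123²)·8.2654] / (0.2123·√8.2654)
   = [0.528619 + 0.460677] / 0.610354 = 1.620857
d₂ = d₁ − σ√T = 1.620857 − 0.610354 = 1.010503
N(d₁) = 0.947476,  N(d₂) = 0.843873,  e^(−rT) = 0.760019
E₀ = V₀·N(d₁) − D·e^(−rT)·N(d₂)
   = 514.0076·0.947476 − 302.9654·0.760019·0.843873 = 292.699986

E0=292.7000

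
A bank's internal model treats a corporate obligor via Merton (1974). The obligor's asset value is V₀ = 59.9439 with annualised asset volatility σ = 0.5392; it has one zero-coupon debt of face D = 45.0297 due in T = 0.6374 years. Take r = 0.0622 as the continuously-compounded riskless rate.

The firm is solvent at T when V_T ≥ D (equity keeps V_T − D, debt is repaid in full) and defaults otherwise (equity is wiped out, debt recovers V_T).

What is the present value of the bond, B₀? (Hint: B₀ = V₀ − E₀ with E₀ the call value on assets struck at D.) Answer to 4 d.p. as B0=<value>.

d₁ = [ln(V₀/D) + (r + σ²/2)T] / (σ√T)
   = [ln(59.9439/45.0297) + (0.0622 + 0.5·0.5392²)·0.6374] / (0.5392·√0.6374)
   = [0.286087 + 0.132304] / 0.430483 = 0.971911
d₂ = d₁ − σ√T = 0.971911 − 0.430483 = 0.541428
N(d₁) = 0.834452,  N(d₂) = 0.705894,  e^(−rT) = 0.961129
E₀ = V₀·N(d₁) − D·e^(−rT)·N(d₂)
   = 59.9439·0.834452 − 45.0297·0.961129·0.705894 = 19.469709
B₀ = V₀ − E₀ = 59.9439 − 19.469709 = 40.474191

B0=40.4742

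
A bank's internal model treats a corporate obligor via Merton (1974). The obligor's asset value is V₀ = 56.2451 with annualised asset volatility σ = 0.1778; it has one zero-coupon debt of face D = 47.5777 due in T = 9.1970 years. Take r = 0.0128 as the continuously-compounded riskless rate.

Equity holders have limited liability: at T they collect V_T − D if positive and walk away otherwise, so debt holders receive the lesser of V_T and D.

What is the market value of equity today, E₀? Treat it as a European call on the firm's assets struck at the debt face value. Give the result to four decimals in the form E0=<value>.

d₁ = [ln(V₀/D) + (r + σ²/2)T] / (σ√T)
   = [ln(56.2451/47.5777) + (0.0128 + 0.5·0.1778²)·9.1970] / (0.1778·√9.1970)
   = [0.167355 + 0.263093] / 0.539206 = 0.798299
d₂ = d₁ − σ√T = 0.798299 − 0.539206 = 0.259093
N(d₁) = 0.787652,  N(d₂) = 0.602218,  e^(−rT) = 0.888944
E₀ = V₀·N(d₁) − D·e^(−rT)·N(d₂)
   = 56.2451·0.787652 − 47.5777·0.888944·0.602218 = 18.831389

E0=18.8314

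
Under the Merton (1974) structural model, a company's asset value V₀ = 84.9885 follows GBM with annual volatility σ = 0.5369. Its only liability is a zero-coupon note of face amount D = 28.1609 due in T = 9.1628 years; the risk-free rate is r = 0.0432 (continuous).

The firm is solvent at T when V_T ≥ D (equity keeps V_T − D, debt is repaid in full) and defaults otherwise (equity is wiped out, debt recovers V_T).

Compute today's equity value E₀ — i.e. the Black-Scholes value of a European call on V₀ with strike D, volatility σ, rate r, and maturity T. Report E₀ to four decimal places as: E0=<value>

E0=71.1660

d₁ = [ln(V₀/D) + (r + σ²/2)T] / (σ√T)
   = [ln(84.9885/28.1609) + (0.0432 + 0.5·0.5369²)·9.1628] / (0.5369·√9.1628)
   = [1.104581 + 1.716475] / 1.625203 = 1.735818
d₂ = d₁ − σ√T = 1.735818 − 1.625203 = 0.110616
N(d₁) = 0.958702,  N(d₂) = 0.544039,  e^(−rT) = 0.673119
E₀ = V₀·N(d₁) − D·e^(−rT)·N(d₂)
   = 84.9885·0.958702 − 28.1609·0.673119·0.544039 = 71.166030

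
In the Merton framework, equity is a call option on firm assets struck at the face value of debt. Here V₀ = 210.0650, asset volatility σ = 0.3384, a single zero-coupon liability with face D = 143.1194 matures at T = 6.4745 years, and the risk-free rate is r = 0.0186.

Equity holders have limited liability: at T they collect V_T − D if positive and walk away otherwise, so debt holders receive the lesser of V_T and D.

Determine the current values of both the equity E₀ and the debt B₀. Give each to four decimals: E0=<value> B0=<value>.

d₁ = [ln(V₀/D) + (r + σ²/2)T] / (σ√T)
   = [ln(210.0650/143.1194) + (0.0186 + 0.5·0.3384²)·6.4745] / (0.3384·√6.4745)
   = [0.383738 + 0.491138] / 0.861060 = 1.016045
d₂ = d₁ − σ√T = 1.016045 − 0.861060 = 0.154985
N(d₁) = 0.845196,  N(d₂) = 0.561583,  e^(−rT) = 0.886543
E₀ = V₀·N(d₁) − D·e^(−rT)·N(d₂)
   = 210.0650·0.845196 − 143.1194·0.886543·0.561583 = 106.291562
B₀ = V₀ − E₀ = 210.0650 − 106.291562 = 103.773438

E0=106.2916 B0=103.7734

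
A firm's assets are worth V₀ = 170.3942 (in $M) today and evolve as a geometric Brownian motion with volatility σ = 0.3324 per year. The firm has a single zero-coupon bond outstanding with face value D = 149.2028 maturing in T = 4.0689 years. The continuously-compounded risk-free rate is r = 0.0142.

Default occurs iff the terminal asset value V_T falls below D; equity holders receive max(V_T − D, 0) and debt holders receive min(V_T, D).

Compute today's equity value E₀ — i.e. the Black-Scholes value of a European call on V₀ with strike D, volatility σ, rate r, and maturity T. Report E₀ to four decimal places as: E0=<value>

E0=57.2146

d₁ = [ln(V₀/D) + (r + σ²/2)T] / (σ√T)
   = [ln(170.3942/149.2028) + (0.0142 + 0.5·0.3324²)·4.0689] / (0.3324·√4.0689)
   = [0.132808 + 0.282564] / 0.670501 = 0.619495
d₂ = d₁ − σ√T = 0.619495 − 0.670501 = -0.051006
N(d₁) = 0.732205,  N(d₂) = 0.479660,  e^(−rT) = 0.943859
E₀ = V₀·N(d₁) − D·e^(−rT)·N(d₂)
   = 170.3942·0.732205 − 149.2028·0.943859·0.479660 = 57.214613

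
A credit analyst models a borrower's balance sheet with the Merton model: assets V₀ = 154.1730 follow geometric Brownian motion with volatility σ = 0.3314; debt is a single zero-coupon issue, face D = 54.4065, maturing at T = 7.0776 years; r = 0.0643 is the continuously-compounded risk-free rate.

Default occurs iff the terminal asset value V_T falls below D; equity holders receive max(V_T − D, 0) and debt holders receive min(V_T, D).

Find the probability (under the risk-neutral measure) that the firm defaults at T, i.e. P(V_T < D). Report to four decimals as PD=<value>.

d₁ = [ln(V₀/D) + (r + σ²/2)T] / (σ√T)
   = [ln(154.1730/54.4065) + (0.0643 + 0.5·0.3314²)·7.0776] / (0.3314·√7.0776)
   = [1.041592 + 0.843742] / 0.881649 = 2.138418
d₂ = d₁ − σ√T = 2.138418 − 0.881649 = 1.256770
risk-neutral PD = N(−d₂) = N(-1.256770) = 0.104419

PD=0.1044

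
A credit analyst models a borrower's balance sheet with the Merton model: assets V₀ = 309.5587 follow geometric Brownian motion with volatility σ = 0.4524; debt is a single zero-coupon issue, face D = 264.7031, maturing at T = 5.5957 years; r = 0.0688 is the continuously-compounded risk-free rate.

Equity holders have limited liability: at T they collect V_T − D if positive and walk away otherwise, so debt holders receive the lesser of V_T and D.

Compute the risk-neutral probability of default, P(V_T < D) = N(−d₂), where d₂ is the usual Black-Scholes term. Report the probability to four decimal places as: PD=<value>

PD=0.5116

d₁ = [ln(V₀/D) + (r + σ²/2)T] / (σ√T)
   = [ln(309.5587/264.7031) + (0.0688 + 0.5·0.4524²)·5.5957] / (0.4524·√5.5957)
   = [0.156539 + 0.957608] / 1.070163 = 1.041101
d₂ = d₁ − σ√T = 1.041101 − 1.070163 = -0.029062
risk-neutral PD = N(−d₂) = N(0.029062) = 0.511592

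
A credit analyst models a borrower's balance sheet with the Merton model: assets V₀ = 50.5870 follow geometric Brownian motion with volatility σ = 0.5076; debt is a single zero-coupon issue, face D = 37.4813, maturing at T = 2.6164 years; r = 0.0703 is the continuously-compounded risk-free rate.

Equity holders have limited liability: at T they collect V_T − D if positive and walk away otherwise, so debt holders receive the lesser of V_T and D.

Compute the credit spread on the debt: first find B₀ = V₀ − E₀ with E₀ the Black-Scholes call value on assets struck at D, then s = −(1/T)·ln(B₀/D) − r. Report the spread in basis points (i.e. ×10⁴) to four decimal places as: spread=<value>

d₁ = [ln(V₀/D) + (r + σ²/2)T] / (σ√T)
   = [ln(50.5870/37.4813) + (0.0703 + 0.5·0.5076²)·2.6164] / (0.5076·√2.6164)
   = [0.299852 + 0.521001] / 0.821058 = 0.999751
d₂ = d₁ − σ√T = 0.999751 − 0.821058 = 0.178693
N(d₁) = 0.841284,  N(d₂) = 0.570911,  e^(−rT) = 0.831992
E₀ = V₀·N(d₁) − D·e^(−rT)·N(d₂)
   = 50.5870·0.841284 − 37.4813·0.831992·0.570911 = 24.754706
B₀ = V₀ − E₀ = 50.5870 − 24.754706 = 25.832294
spread = −(1/T)·ln(B₀/D) − r = −(1/2.6164)·ln(25.832294/37.4813) − 0.0703 = 0.07196292
in basis points: 0.07196292 × 10⁴ = 719.6292 bp

spread=719.6292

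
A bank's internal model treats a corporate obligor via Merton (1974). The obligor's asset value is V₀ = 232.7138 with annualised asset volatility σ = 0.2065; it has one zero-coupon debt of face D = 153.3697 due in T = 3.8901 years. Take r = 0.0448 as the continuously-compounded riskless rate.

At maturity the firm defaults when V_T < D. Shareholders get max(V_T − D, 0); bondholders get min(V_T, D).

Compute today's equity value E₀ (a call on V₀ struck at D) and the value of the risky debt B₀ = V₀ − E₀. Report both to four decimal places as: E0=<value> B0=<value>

E0=106.1450 B0=126.5688

d₁ = [ln(V₀/D) + (r + σ²/2)T] / (σ√T)
   = [ln(232.7138/153.3697) + (0.0448 + 0.5·0.2065²)·3.8901] / (0.2065·√3.8901)
   = [0.416958 + 0.257218] / 0.407287 = 1.655285
d₂ = d₁ − σ√T = 1.655285 − 0.407287 = 1.247998
N(d₁) = 0.951067,  N(d₂) = 0.893984,  e^(−rT) = 0.840065
E₀ = V₀·N(d₁) − D·e^(−rT)·N(d₂)
   = 232.7138·0.951067 − 153.3697·0.840065·0.893984 = 106.145012
B₀ = V₀ − E₀ = 232.7138 − 106.145012 = 126.568788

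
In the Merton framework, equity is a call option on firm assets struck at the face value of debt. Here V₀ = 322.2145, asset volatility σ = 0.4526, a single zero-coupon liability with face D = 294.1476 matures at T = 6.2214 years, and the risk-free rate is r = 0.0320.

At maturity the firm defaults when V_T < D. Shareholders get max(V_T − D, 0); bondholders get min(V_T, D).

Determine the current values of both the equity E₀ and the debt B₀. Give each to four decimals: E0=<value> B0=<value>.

E0=164.5197 B0=157.6948

d₁ = [ln(V₀/D) + (r + σ²/2)T] / (σ√T)
   = [ln(322.2145/294.1476) + (0.0320 + 0.5·0.4526²)·6.2214] / (0.4526·√6.2214)
   = [0.091136 + 0.836302] / 1.128908 = 0.821535
d₂ = d₁ − σ√T = 0.821535 − 1.128908 = -0.307373
N(d₁) = 0.794329,  N(d₂) = 0.379280,  e^(−rT) = 0.819480
E₀ = V₀·N(d₁) − D·e^(−rT)·N(d₂)
   = 322.2145·0.794329 − 294.1476·0.819480·0.379280 = 164.519706
B₀ = V₀ − E₀ = 322.2145 − 164.519706 = 157.694794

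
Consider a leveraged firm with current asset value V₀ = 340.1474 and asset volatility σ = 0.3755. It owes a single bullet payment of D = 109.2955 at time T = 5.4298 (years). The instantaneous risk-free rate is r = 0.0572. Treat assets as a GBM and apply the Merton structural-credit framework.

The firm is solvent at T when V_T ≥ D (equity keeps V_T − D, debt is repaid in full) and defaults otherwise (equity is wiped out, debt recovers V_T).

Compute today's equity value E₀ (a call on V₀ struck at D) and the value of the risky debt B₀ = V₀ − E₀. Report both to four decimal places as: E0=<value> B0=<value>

d₁ = [ln(V₀/D) + (r + σ²/2)T] / (σ√T)
   = [ln(340.1474/109.2955) + (0.0572 + 0.5·0.3755²)·5.4298] / (0.3755·√5.4298)
   = [1.135324 + 0.693386] / 0.874988 = 2.089984
d₂ = d₁ − σ√T = 2.089984 − 0.874988 = 1.214997
N(d₁) = 0.981690,  N(d₂) = 0.887816,  e^(−rT) = 0.733018
E₀ = V₀·N(d₁) − D·e^(−rT)·N(d₂)
   = 340.1474·0.981690 − 109.2955·0.733018·0.887816 = 262.791492
B₀ = V₀ − E₀ = 340.1474 − 262.791492 = 77.355908

E0=262.7915 B0=77.3559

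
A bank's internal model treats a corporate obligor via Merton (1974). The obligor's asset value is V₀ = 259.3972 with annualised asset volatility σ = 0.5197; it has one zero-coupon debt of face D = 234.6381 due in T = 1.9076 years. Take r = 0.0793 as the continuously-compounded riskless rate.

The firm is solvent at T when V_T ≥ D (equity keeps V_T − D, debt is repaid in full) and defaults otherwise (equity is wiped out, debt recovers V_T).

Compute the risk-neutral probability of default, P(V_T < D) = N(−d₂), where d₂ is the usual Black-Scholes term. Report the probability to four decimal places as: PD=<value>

PD=0.5033

d₁ = [ln(V₀/D) + (r + σ²/2)T] / (σ√T)
   = [ln(259.3972/234.6381) + (0.0793 + 0.5·0.5197²)·1.9076] / (0.5197·√1.9076)
   = [0.100316 + 0.408883] / 0.717788 = 0.709400
d₂ = d₁ − σ√T = 0.709400 − 0.717788 = -0.008389
risk-neutral PD = N(−d₂) = N(0.008389) = 0.503347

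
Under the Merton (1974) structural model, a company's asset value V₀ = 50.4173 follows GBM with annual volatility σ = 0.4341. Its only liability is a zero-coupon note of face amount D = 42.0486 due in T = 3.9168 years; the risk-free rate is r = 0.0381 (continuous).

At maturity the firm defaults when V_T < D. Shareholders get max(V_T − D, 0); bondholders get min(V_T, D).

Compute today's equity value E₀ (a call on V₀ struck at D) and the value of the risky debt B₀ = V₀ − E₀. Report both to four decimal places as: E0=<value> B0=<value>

E0=22.4815 B0=27.9358

d₁ = [ln(V₀/D) + (r + σ²/2)T] / (σ√T)
   = [ln(50.4173/42.0486) + (0.0381 + 0.5·0.4341²)·3.9168] / (0.4341·√3.9168)
   = [0.181508 + 0.518276] / 0.859123 = 0.814534
d₂ = d₁ − σ√T = 0.814534 − 0.859123 = -0.044590
N(d₁) = 0.792330,  N(d₂) = 0.482217,  e^(−rT) = 0.861371
E₀ = V₀·N(d₁) − D·e^(−rT)·N(d₂)
   = 50.4173·0.792330 − 42.0486·0.861371·0.482217 = 22.481519
B₀ = V₀ − E₀ = 50.4173 − 22.481519 = 27.935781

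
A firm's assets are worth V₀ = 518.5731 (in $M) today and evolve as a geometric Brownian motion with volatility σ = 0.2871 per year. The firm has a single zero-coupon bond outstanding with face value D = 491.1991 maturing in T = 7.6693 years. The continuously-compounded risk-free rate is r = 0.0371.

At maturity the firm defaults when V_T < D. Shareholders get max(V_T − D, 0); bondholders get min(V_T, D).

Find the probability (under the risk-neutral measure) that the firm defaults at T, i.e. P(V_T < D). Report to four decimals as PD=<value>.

PD=0.4886

d₁ = [ln(V₀/D) + (r + σ²/2)T] / (σ√T)
   = [ln(518.5731/491.1991) + (0.0371 + 0.5·0.2871²)·7.6693] / (0.2871·√7.6693)
   = [0.054231 + 0.600607] / 0.795080 = 0.823613
d₂ = d₁ − σ√T = 0.823613 − 0.795080 = 0.028533
risk-neutral PD = N(−d₂) = N(-0.028533) = 0.488619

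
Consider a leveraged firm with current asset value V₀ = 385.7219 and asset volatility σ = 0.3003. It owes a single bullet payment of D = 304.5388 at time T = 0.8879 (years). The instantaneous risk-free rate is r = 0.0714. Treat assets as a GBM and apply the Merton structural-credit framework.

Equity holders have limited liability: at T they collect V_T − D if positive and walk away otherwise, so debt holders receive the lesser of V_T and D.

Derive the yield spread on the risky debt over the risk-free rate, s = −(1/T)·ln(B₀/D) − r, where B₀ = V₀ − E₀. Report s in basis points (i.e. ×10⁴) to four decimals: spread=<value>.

d₁ = [ln(V₀/D) + (r + σ²/2)T] / (σ√T)
   = [ln(385.7219/304.5388) + (0.0714 + 0.5·0.3003²)·0.8879] / (0.3003·√0.8879)
   = [0.236318 + 0.103432] / 0.282968 = 1.200664
d₂ = d₁ − σ√T = 1.200664 − 0.282968 = 0.917696
N(d₁) = 0.885059,  N(d₂) = 0.820611,  e^(−rT) = 0.938572
E₀ = V₀·N(d₁) − D·e^(−rT)·N(d₂)
   = 385.7219·0.885059 − 304.5388·0.938572·0.820611 = 106.830266
B₀ = V₀ − E₀ = 385.7219 − 106.830266 = 278.891634
spread = −(1/T)·ln(B₀/D) − r = −(1/0.8879)·ln(278.891634/304.5388) − 0.0714 = 0.02768233
in basis points: 0.02768233 × 10⁴ = 276.8233 bp

spread=276.8233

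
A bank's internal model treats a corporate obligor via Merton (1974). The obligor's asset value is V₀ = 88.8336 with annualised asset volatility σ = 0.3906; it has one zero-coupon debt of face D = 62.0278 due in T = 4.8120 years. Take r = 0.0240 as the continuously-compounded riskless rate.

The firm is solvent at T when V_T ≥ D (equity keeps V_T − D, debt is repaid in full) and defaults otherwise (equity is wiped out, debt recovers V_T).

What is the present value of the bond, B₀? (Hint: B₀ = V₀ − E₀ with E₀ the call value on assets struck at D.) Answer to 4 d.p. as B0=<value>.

d₁ = [ln(V₀/D) + (r + σ²/2)T] / (σ√T)
   = [ln(88.8336/62.0278) + (0.0240 + 0.5·0.3906²)·4.8120] / (0.3906·√4.8120)
   = [0.359182 + 0.482567] / 0.856831 = 0.982399
d₂ = d₁ − σ√T = 0.982399 − 0.856831 = 0.125568
N(d₁) = 0.837048,  N(d₂) = 0.549963,  e^(−rT) = 0.890931
E₀ = V₀·N(d₁) − D·e^(−rT)·N(d₂)
   = 88.8336·0.837048 − 62.0278·0.890931·0.549963 = 43.965676
B₀ = V₀ − E₀ = 88.8336 − 43.965676 = 44.867924

B0=44.8679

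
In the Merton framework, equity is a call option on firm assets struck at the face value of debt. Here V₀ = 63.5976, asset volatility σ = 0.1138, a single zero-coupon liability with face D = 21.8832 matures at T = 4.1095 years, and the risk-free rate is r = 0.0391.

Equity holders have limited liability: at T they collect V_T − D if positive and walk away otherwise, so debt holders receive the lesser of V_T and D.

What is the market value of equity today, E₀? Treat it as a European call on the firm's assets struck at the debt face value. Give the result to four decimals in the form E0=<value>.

d₁ = [ln(V₀/D) + (r + σ²/2)T] / (σ√T)
   = [ln(63.5976/21.8832) + (0.0391 + 0.5·0.1138²)·4.1095] / (0.1138·√4.1095)
   = [1.066857 + 0.187291] / 0.230694 = 5.436407
d₂ = d₁ − σ√T = 5.436407 − 0.230694 = 5.205713
N(d₁) = 1.000000,  N(d₂) = 1.000000,  e^(−rT) = 0.851563
E₀ = V₀·N(d₁) − D·e^(−rT)·N(d₂)
   = 63.5976·1.000000 − 21.8832·0.851563·1.000000 = 44.962670

E0=44.9627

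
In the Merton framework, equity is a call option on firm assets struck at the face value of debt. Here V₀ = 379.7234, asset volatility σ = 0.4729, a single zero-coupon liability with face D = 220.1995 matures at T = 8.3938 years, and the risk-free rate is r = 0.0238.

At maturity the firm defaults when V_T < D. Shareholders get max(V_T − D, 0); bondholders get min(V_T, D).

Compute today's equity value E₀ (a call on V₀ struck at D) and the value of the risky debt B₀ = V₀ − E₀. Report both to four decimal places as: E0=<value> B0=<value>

d₁ = [ln(V₀/D) + (r + σ²/2)T] / (σ√T)
   = [ln(379.7234/220.1995) + (0.0238 + 0.5·0.4729²)·8.3938] / (0.4729·√8.3938)
   = [0.544909 + 1.138344] / 1.370089 = 1.228572
d₂ = d₁ − σ√T = 1.228572 − 1.370089 = -0.141516
N(d₁) = 0.890384,  N(d₂) = 0.443731,  e^(−rT) = 0.818917
E₀ = V₀·N(d₁) − D·e^(−rT)·N(d₂)
   = 379.7234·0.890384 − 220.1995·0.818917·0.443731 = 258.083735
B₀ = V₀ − E₀ = 379.7234 − 258.083735 = 121.639665

E0=258.0837 B0=121.6397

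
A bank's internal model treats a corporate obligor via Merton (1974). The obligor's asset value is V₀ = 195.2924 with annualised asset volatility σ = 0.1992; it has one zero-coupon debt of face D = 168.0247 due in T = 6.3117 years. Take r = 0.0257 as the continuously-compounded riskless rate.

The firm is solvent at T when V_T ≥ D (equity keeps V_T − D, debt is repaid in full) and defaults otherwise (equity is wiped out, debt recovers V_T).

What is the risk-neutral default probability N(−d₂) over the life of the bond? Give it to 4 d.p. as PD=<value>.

PD=0.3541

d₁ = [ln(V₀/D) + (r + σ²/2)T] / (σ√T)
   = [ln(195.2924/168.0247) + (0.0257 + 0.5·0.1992²)·6.3117] / (0.1992·√6.3117)
   = [0.150387 + 0.287437] / 0.500452 = 0.874857
d₂ = d₁ − σ√T = 0.874857 − 0.500452 = 0.374404
risk-neutral PD = N(−d₂) = N(-0.374404) = 0.354052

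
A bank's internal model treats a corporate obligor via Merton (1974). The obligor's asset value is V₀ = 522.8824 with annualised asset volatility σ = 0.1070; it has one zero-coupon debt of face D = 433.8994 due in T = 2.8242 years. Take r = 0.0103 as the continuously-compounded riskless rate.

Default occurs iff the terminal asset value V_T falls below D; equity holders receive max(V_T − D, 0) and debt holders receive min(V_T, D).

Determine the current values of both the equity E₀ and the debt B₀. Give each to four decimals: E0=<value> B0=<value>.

E0=106.1539 B0=416.7285

d₁ = [ln(V₀/D) + (r + σ²/2)T] / (σ√T)
   = [ln(522.8824/433.8994) + (0.0103 + 0.5·0.1070²)·2.8242] / (0.1070·√2.8242)
   = [0.186544 + 0.045256] / 0.179817 = 1.289088
d₂ = d₁ − σ√T = 1.289088 − 0.179817 = 1.109270
N(d₁) = 0.901316,  N(d₂) = 0.866343,  e^(−rT) = 0.971330
E₀ = V₀·N(d₁) − D·e^(−rT)·N(d₂)
   = 522.8824·0.901316 − 433.8994·0.971330·0.866343 = 106.153883
B₀ = V₀ − E₀ = 522.8824 − 106.153883 = 416.728517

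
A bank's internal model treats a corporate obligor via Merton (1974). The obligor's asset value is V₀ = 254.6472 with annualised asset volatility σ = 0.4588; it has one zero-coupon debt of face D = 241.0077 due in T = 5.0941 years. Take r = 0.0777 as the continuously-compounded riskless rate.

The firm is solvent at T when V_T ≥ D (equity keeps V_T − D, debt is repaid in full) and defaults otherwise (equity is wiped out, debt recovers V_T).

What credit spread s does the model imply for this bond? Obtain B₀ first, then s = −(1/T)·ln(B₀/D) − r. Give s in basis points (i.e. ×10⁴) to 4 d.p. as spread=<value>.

d₁ = [ln(V₀/D) + (r + σ²/2)T] / (σ√T)
   = [ln(254.6472/241.0077) + (0.0777 + 0.5·0.4588²)·5.0941] / (0.4588·√5.0941)
   = [0.055050 + 0.931959] / 1.035517 = 0.953156
d₂ = d₁ − σ√T = 0.953156 − 1.035517 = -0.082361
N(d₁) = 0.829745,  N(d₂) = 0.467180,  e^(−rT) = 0.673134
E₀ = V₀·N(d₁) − D·e^(−rT)·N(d₂)
   = 254.6472·0.829745 − 241.0077·0.673134·0.467180 = 135.501343
B₀ = V₀ − E₀ = 254.6472 − 135.501343 = 119.145857
spread = −(1/T)·ln(B₀/D) − r = −(1/5.0941)·ln(119.145857/241.0077) − 0.0777 = 0.06059341
in basis points: 0.06059341 × 10⁴ = 605.9341 bp

spread=605.9341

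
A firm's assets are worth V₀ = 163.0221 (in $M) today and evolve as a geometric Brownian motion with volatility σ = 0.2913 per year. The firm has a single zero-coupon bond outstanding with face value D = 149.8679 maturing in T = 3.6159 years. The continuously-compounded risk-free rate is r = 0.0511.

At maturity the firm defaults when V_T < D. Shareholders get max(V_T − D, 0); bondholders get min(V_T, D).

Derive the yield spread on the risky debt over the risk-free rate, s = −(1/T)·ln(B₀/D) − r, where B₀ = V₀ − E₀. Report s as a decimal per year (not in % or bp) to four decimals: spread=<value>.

d₁ = [ln(V₀/D) + (r + σ²/2)T] / (σ√T)
   = [ln(163.0221/149.8679) + (0.0511 + 0.5·0.2913²)·3.6159] / (0.2913·√3.6159)
   = [0.084132 + 0.338187] / 0.553922 = 0.762416
d₂ = d₁ − σ√T = 0.762416 − 0.553922 = 0.208494
N(d₁) = 0.777094,  N(d₂) = 0.582578,  e^(−rT) = 0.831293
E₀ = V₀·N(d₁) − D·e^(−rT)·N(d₂)
   = 163.0221·0.777094 − 149.8679·0.831293·0.582578 = 54.103463
B₀ = V₀ − E₀ = 163.0221 − 54.103463 = 108.918637
spread = −(1/T)·ln(B₀/D) − r = −(1/3.6159)·ln(108.918637/149.8679) − 0.0511 = 0.03716380

spread=0.0372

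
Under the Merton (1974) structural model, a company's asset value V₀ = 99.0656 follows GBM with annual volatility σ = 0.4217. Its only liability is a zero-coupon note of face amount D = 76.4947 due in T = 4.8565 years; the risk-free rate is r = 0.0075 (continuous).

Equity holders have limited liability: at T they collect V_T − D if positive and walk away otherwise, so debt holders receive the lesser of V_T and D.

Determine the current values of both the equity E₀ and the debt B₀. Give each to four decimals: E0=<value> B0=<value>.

d₁ = [ln(V₀/D) + (r + σ²/2)T] / (σ√T)
   = [ln(99.0656/76.4947) + (0.0075 + 0.5·0.4217²)·4.8565] / (0.4217·√4.8565)
   = [0.258561 + 0.468242] / 0.929320 = 0.782080
d₂ = d₁ − σ√T = 0.782080 − 0.929320 = -0.147240
N(d₁) = 0.782916,  N(d₂) = 0.441471,  e^(−rT) = 0.964232
E₀ = V₀·N(d₁) − D·e^(−rT)·N(d₂)
   = 99.0656·0.782916 − 76.4947·0.964232·0.441471 = 44.997758
B₀ = V₀ − E₀ = 99.0656 − 44.997758 = 54.067842

E0=44.9978 B0=54.0678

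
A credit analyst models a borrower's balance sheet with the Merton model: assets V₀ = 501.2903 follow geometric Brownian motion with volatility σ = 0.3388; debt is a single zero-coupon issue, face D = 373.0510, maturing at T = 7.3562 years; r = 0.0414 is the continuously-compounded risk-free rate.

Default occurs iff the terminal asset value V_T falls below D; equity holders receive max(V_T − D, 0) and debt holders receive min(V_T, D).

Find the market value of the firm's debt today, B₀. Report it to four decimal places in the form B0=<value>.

d₁ = [ln(V₀/D) + (r + σ²/2)T] / (σ√T)
   = [ln(501.2903/373.0510) + (0.0414 + 0.5·0.3388²)·7.3562] / (0.3388·√7.3562)
   = [0.295470 + 0.726739] / 0.918904 = 1.112422
d₂ = d₁ − σ√T = 1.112422 − 0.918904 = 0.193518
N(d₁) = 0.867022,  N(d₂) = 0.576723,  e^(−rT) = 0.737458
E₀ = V₀·N(d₁) − D·e^(−rT)·N(d₂)
   = 501.2903·0.867022 − 373.0510·0.737458·0.576723 = 275.967582
B₀ = V₀ − E₀ = 501.2903 − 275.967582 = 225.322718

B0=225.3227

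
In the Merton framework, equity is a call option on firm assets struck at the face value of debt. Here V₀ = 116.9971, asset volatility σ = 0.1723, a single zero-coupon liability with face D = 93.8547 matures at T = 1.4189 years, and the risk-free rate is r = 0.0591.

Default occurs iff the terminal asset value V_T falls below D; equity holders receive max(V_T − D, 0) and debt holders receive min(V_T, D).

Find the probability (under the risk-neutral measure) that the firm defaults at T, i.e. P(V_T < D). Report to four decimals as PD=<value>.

PD=0.0838

d₁ = [ln(V₀/D) + (r + σ²/2)T] / (σ√T)
   = [ln(116.9971/93.8547) + (0.0591 + 0.5·0.1723²)·1.4189] / (0.1723·√1.4189)
   = [0.220401 + 0.104919] / 0.205240 = 1.585074
d₂ = d₁ − σ√T = 1.585074 − 0.205240 = 1.379834
risk-neutral PD = N(−d₂) = N(-1.379834) = 0.083819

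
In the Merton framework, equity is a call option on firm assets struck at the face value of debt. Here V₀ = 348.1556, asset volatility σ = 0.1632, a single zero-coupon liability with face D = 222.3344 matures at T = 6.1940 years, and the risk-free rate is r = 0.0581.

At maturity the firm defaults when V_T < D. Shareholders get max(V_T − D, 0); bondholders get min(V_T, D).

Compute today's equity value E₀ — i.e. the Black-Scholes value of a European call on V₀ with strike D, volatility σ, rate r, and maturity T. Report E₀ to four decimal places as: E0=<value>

E0=193.8279

d₁ = [ln(V₀/D) + (r + σ²/2)T] / (σ√T)
   = [ln(348.1556/222.3344) + (0.0581 + 0.5·0.1632²)·6.1940] / (0.1632·√6.1940)
   = [0.448467 + 0.442358] / 0.406168 = 2.193241
d₂ = d₁ − σ√T = 2.193241 − 0.406168 = 1.787073
N(d₁) = 0.985855,  N(d₂) = 0.963037,  e^(−rT) = 0.697766
E₀ = V₀·N(d₁) − D·e^(−rT)·N(d₂)
   = 348.1556·0.985855 − 222.3344·0.697766·0.963037 = 193.827859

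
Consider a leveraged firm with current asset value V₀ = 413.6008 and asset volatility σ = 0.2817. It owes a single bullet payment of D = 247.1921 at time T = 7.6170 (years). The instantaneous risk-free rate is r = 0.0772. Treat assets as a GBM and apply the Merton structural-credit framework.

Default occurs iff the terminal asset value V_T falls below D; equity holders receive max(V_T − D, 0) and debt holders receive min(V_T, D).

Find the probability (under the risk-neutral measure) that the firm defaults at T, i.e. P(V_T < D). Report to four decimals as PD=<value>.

PD=0.1516

d₁ = [ln(V₀/D) + (r + σ²/2)T] / (σ√T)
   = [ln(413.6008/247.1921) + (0.0772 + 0.5·0.2817²)·7.6170] / (0.2817·√7.6170)
   = [0.514735 + 0.890255] / 0.777461 = 1.807152
d₂ = d₁ − σ√T = 1.807152 − 0.777461 = 1.029691
risk-neutral PD = N(−d₂) = N(-1.029691) = 0.151578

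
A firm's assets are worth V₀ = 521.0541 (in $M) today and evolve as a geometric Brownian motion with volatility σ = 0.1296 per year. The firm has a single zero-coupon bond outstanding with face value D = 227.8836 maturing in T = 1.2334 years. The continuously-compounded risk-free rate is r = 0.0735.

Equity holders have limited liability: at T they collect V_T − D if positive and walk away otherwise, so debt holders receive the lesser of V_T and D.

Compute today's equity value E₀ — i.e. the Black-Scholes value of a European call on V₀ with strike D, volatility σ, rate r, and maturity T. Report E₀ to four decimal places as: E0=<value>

d₁ = [ln(V₀/D) + (r + σ²/2)T] / (σ√T)
   = [ln(521.0541/227.8836) + (0.0735 + 0.5·0.1296²)·1.2334] / (0.1296·√1.2334)
   = [0.827019 + 0.101013] / 0.143932 = 6.447717
d₂ = d₁ − σ√T = 6.447717 − 0.143932 = 6.303785
N(d₁) = 1.000000,  N(d₂) = 1.000000,  e^(−rT) = 0.913333
E₀ = V₀·N(d₁) − D·e^(−rT)·N(d₂)
   = 521.0541·1.000000 − 227.8836·0.913333·1.000000 = 312.920523

E0=312.9205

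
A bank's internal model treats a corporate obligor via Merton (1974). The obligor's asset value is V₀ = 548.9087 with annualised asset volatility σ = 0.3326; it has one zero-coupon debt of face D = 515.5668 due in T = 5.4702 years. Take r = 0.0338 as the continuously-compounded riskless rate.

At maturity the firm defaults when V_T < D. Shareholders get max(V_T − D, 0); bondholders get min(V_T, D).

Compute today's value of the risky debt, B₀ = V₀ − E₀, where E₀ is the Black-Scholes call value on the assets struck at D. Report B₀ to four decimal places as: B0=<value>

d₁ = [ln(V₀/D) + (r + σ²/2)T] / (σ√T)
   = [ln(548.9087/515.5668) + (0.0338 + 0.5·0.3326²)·5.4702] / (0.3326·√5.4702)
   = [0.062665 + 0.487457] / 0.777900 = 0.707189
d₂ = d₁ − σ√T = 0.707189 − 0.777900 = -0.070711
N(d₁) = 0.760275,  N(d₂) = 0.471814,  e^(−rT) = 0.831193
E₀ = V₀·N(d₁) − D·e^(−rT)·N(d₂)
   = 548.9087·0.760275 − 515.5668·0.831193·0.471814 = 215.132744
B₀ = V₀ − E₀ = 548.9087 − 215.132744 = 333.775956

B0=333.7760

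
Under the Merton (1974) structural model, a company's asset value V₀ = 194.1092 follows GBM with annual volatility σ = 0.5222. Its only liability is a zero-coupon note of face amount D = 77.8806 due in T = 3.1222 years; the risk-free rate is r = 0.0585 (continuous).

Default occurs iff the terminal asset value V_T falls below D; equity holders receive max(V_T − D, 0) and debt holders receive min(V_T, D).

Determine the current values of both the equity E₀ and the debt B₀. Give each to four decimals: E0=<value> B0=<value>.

E0=134.7780 B0=59.3312

d₁ = [ln(V₀/D) + (r + σ²/2)T] / (σ√T)
   = [ln(194.1092/77.8806) + (0.0585 + 0.5·0.5222²)·3.1222] / (0.5222·√3.1222)
   = [0.913244 + 0.608349] / 0.922714 = 1.649041
d₂ = d₁ − σ√T = 1.649041 − 0.922714 = 0.726327
N(d₁) = 0.950430,  N(d₂) = 0.766181,  e^(−rT) = 0.833061
E₀ = V₀·N(d₁) − D·e^(−rT)·N(d₂)
   = 194.1092·0.950430 − 77.8806·0.833061·0.766181 = 134.778032
B₀ = V₀ − E₀ = 194.1092 − 134.778032 = 59.331168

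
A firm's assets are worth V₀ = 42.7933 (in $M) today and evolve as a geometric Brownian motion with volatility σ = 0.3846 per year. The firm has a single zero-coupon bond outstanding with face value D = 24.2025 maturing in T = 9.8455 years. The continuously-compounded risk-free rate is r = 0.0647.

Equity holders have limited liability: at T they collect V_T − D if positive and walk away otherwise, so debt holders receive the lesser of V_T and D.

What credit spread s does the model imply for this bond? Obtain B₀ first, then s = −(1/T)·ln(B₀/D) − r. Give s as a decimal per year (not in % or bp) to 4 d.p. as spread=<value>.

spread=0.0182

d₁ = [ln(V₀/D) + (r + σ²/2)T] / (σ√T)
   = [ln(42.7933/24.2025) + (0.0647 + 0.5·0.3846²)·9.8455] / (0.3846·√9.8455)
   = [0.569926 + 1.365163] / 1.206780 = 1.603514
d₂ = d₁ − σ√T = 1.603514 − 1.206780 = 0.396734
N(d₁) = 0.945589,  N(d₂) = 0.654218,  e^(−rT) = 0.528875
E₀ = V₀·N(d₁) − D·e^(−rT)·N(d₂)
   = 42.7933·0.945589 − 24.2025·0.528875·0.654218 = 32.090841
B₀ = V₀ − E₀ = 42.7933 − 32.090841 = 10.702459
spread = −(1/T)·ln(B₀/D) − r = −(1/9.8455)·ln(10.702459/24.2025) − 0.0647 = 0.01817871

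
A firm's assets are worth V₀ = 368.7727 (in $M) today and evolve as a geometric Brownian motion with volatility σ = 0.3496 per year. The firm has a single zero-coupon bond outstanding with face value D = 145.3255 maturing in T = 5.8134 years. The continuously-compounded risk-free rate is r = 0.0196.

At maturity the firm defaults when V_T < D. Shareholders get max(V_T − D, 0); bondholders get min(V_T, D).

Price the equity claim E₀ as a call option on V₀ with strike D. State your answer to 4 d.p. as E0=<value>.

d₁ = [ln(V₀/D) + (r + σ²/2)T] / (σ√T)
   = [ln(368.7727/145.3255) + (0.0196 + 0.5·0.3496²)·5.8134] / (0.3496·√5.8134)
   = [0.931204 + 0.469200] / 0.842920 = 1.661372
d₂ = d₁ − σ√T = 1.661372 − 0.842920 = 0.818452
N(d₁) = 0.951681,  N(d₂) = 0.793450,  e^(−rT) = 0.892309
E₀ = V₀·N(d₁) − D·e^(−rT)·N(d₂)
   = 368.7727·0.951681 − 145.3255·0.892309·0.793450 = 248.062944

E0=248.0629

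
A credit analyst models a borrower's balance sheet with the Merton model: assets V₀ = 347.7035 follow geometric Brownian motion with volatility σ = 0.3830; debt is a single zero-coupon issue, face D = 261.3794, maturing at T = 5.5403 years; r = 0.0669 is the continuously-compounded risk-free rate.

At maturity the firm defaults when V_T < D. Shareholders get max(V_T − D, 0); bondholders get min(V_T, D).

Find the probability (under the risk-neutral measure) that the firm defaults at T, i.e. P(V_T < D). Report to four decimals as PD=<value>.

PD=0.3909

d₁ = [ln(V₀/D) + (r + σ²/2)T] / (σ√T)
   = [ln(347.7035/261.3794) + (0.0669 + 0.5·0.3830²)·5.5403] / (0.3830·√5.5403)
   = [0.285377 + 0.776997] / 0.901499 = 1.178452
d₂ = d₁ − σ√T = 1.178452 − 0.901499 = 0.276953
risk-neutral PD = N(−d₂) = N(-0.276953) = 0.390908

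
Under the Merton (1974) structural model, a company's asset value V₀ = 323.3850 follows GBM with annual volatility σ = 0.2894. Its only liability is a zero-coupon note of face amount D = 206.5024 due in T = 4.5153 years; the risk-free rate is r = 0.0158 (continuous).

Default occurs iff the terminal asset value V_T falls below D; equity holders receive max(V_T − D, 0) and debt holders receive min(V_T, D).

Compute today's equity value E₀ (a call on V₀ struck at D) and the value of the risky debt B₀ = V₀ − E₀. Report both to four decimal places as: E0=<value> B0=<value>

d₁ = [ln(V₀/D) + (r + σ²/2)T] / (σ√T)
   = [ln(323.3850/206.5024) + (0.0158 + 0.5·0.2894²)·4.5153] / (0.2894·√4.5153)
   = [0.448532 + 0.260425] / 0.614953 = 1.152864
d₂ = d₁ − σ√T = 1.152864 − 0.614953 = 0.537911
N(d₁) = 0.875517,  N(d₂) = 0.704681,  e^(−rT) = 0.931144
E₀ = V₀·N(d₁) − D·e^(−rT)·N(d₂)
   = 323.3850·0.875517 − 206.5024·0.931144·0.704681 = 147.630615
B₀ = V₀ − E₀ = 323.3850 − 147.630615 = 175.754385

E0=147.6306 B0=175.7544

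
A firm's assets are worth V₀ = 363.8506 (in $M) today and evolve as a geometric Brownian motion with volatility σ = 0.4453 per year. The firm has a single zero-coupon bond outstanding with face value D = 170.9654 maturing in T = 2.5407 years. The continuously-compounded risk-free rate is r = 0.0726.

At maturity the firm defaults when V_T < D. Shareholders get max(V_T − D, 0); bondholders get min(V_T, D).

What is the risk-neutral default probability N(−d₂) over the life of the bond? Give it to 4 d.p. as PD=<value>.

d₁ = [ln(V₀/D) + (r + σ²/2)T] / (σ√T)
   = [ln(363.8506/170.9654) + (0.0726 + 0.5·0.4453²)·2.5407] / (0.4453·√2.5407)
   = [0.755282 + 0.436355] / 0.709789 = 1.678861
d₂ = d₁ − σ√T = 1.678861 − 0.709789 = 0.969072
risk-neutral PD = N(−d₂) = N(-0.969072) = 0.166255

PD=0.1663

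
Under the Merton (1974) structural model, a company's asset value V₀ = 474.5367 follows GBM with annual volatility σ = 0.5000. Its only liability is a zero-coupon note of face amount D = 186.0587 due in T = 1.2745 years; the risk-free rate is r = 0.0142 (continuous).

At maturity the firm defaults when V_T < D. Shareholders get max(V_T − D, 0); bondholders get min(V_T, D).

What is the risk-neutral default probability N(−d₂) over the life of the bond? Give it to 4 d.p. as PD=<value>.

d₁ = [ln(V₀/D) + (r + σ²/2)T] / (σ√T)
   = [ln(474.5367/186.0587) + (0.0142 + 0.5·0.5000²)·1.2745] / (0.5000·√1.2745)
   = [0.936277 + 0.177410] / 0.564469 = 1.972983
d₂ = d₁ − σ√T = 1.972983 − 0.564469 = 1.408514
risk-neutral PD = N(−d₂) = N(-1.408514) = 0.079489

PD=0.0795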